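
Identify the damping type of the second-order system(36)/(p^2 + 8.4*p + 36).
Standard form: ωn²/(p²+2ζωn·p+ωn²) gives ωn=6, ζ=0.7.
Underdamped (ζ = 0.7 < 1)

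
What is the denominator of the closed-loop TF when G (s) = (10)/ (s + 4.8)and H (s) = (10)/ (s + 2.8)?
Characteristic poly = G_den * H_den + G_num * H_num = (s^2 + 7.6*s + 13.44) + (100) = s^2 + 7.6*s + 113.44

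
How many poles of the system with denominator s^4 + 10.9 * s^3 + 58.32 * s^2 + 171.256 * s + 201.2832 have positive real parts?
s^4 + 10.9*s^3 + 58.32*s^2 + 171.256*s + 201.2832 = (s + 3.6)(s + 2.9)(s^2 + 4.4*s + 19.28). Poles: -2.2 + 3.8j, -2.2 - 3.8j, -2.9, -3.6. RHP poles (Re>0): 0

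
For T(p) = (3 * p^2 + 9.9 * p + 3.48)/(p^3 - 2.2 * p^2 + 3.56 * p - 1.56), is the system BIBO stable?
Denominator: p^3 - 2.2*p^2 + 3.56*p - 1.56 = (p - 0.6)(p^2 - 1.6*p + 2.6). Poles: 0.6, 0.8 + 1.4j, 0.8 - 1.4j. All Re(p)<0: No (unstable)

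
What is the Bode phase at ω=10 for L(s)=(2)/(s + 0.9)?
Substitute s = j*10: L(j10) = 0.0178554 - 0.198393j.
∠L(j10) = atan2(Im, Re) = atan2(-0.198393, 0.0178554) = -84.86°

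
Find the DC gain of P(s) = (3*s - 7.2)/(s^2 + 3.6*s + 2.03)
DC gain = P(0) = num(0)/den(0) = -7.2/2.03 = -3.547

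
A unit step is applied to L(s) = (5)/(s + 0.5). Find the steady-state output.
FVT: lim_{t→∞} y(t) = lim_{s→0} s*Y(s) where Y(s) = L(s)/s.
= lim_{s→0} L(s) = L(0) = num(0)/den(0) = 5/0.5 = 10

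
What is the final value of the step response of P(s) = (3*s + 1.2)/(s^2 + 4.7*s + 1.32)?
FVT: lim_{t→∞} y(t) = lim_{s→0} s*Y(s) where Y(s) = P(s)/s.
= lim_{s→0} P(s) = P(0) = num(0)/den(0) = 1.2/1.32 = 0.9091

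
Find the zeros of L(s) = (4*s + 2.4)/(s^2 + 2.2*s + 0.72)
Set numerator = 0: 4*s + 2.4 = 0 → Zeros: -0.6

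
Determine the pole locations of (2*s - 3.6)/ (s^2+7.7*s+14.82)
Set denominator = 0: s^2 + 7.7*s + 14.82 = (s + 3.8)(s + 3.9) = 0 → Poles: -3.8, -3.9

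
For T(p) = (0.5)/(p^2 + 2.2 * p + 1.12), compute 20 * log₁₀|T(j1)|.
Substitute p = j*1: T(j1) = 0.0123599 - 0.226599j.
|T(j1)| = sqrt(Re² + Im²) = 0.2269.
20*log₁₀(0.2269) = -12.88 dB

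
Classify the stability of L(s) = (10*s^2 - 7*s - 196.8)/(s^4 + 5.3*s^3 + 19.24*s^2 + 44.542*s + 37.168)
Denominator: s^4 + 5.3*s^3 + 19.24*s^2 + 44.542*s + 37.168 = (s + 2.3)(s + 1.6)(s^2 + 1.4*s + 10.1). Poles: -0.7 + 3.1j, -0.7 - 3.1j, -1.6, -2.3. Stable (all poles in LHP)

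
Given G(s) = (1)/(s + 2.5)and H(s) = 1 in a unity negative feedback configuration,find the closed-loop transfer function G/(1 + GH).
Closed-loop T = G/(1+GH).
Numerator: G_num * H_den = 1.
Denominator: G_den * H_den + G_num * H_num = (s + 2.5) + (1) = s + 3.5.
T(s) = (1)/(s + 3.5)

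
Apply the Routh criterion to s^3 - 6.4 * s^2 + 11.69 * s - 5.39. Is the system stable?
Routh array:
s^3: [1, 11.69]; s^2: [-6.4, -5.39]; s^1: [10.8478]; s^0: [-5.39]
First column: [1, -6.4, 10.8478, -5.39]. Sign changes = 3.
No, unstable (3 RHP root(s))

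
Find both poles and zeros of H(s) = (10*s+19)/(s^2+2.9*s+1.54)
Set denominator = 0: s^2 + 2.9*s + 1.54 = (s + 2.2)(s + 0.7) = 0 → Poles: -0.7, -2.2
Set numerator = 0: 10*s + 19 = 0 → Zeros: -1.9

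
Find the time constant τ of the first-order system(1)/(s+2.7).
First-order system: τ = -1/pole. Pole = -2.7. τ = -1/(-2.7) = 0.3704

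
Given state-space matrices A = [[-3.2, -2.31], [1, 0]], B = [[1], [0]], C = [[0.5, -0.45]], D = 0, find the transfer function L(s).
L(s) = C(sI - A)⁻¹B + D.
Characteristic polynomial det(sI - A) = s^2 + 3.2*s + 2.31.
Numerator from C·adj(sI-A)·B + D·det(sI-A) = 0.5*s - 0.45.
L(s) = (0.5*s - 0.45)/(s^2 + 3.2*s + 2.31)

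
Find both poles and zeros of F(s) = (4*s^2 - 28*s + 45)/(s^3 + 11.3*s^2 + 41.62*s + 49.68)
Set denominator = 0: s^3 + 11.3*s^2 + 41.62*s + 49.68 = (s + 4)(s + 2.7)(s + 4.6) = 0 → Poles: -2.7, -4, -4.6
Set numerator = 0: 4*s^2 - 28*s + 45 = 4*(s - 2.5)(s - 4.5) = 0 → Zeros: 2.5, 4.5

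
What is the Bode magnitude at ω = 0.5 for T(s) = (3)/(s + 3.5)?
Substitute s = j*0.5: T(j0.5) = 0.84 - 0.12j.
|T(j0.5)| = sqrt(Re² + Im²) = 0.8485.
20*log₁₀(0.8485) = -1.43 dB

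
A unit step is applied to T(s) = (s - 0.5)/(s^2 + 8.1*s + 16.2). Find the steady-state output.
FVT: lim_{t→∞} y(t) = lim_{s→0} s*Y(s) where Y(s) = T(s)/s.
= lim_{s→0} T(s) = T(0) = num(0)/den(0) = -0.5/16.2 = -0.03086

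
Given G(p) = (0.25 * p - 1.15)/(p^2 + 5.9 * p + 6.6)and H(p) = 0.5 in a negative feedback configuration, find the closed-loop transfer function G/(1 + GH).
Closed-loop T = G/(1+GH).
Numerator: G_num * H_den = 0.25*p - 1.15.
Denominator: G_den * H_den + G_num * H_num = (p^2 + 5.9*p + 6.6) + (0.125*p - 0.575) = p^2 + 6.025*p + 6.025.
T(p) = (0.25*p - 1.15)/(p^2 + 6.025*p + 6.025)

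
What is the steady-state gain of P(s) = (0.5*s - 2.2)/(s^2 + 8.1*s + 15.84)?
DC gain = P(0) = num(0)/den(0) = -2.2/15.84 = -0.1389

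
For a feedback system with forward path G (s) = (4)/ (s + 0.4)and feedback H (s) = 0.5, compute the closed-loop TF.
Closed-loop T = G/(1+GH).
Numerator: G_num * H_den = 4.
Denominator: G_den * H_den + G_num * H_num = (s + 0.4) + (2) = s + 2.4.
T(s) = (4)/(s + 2.4)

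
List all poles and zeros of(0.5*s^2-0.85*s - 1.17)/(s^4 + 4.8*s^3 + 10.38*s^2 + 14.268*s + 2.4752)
Set denominator = 0: s^4 + 4.8*s^3 + 10.38*s^2 + 14.268*s + 2.4752 = (s + 0.2)(s + 2.8)(s^2 + 1.8*s + 4.42) = 0 → Poles: -0.2, -0.9 + 1.9j, -0.9 - 1.9j, -2.8
Set numerator = 0: 0.5*s^2 - 0.85*s - 1.17 = 0.5*(s + 0.9)(s - 2.6) = 0 → Zeros: -0.9, 2.6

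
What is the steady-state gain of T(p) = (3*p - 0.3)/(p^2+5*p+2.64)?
DC gain = T(0) = num(0)/den(0) = -0.3/2.64 = -0.1136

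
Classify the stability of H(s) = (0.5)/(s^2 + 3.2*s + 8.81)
Denominator: s^2 + 3.2*s + 8.81. Poles: -1.6 + 2.5j, -1.6 - 2.5j. Stable (all poles in LHP)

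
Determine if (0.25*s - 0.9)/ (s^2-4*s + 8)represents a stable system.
Denominator: s^2 - 4*s + 8. Poles: 2 + 2j, 2 - 2j. All Re(p)<0: No (unstable)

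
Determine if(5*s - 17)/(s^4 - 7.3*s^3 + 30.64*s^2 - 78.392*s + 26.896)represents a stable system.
Denominator: s^4 - 7.3*s^3 + 30.64*s^2 - 78.392*s + 26.896 = (s - 0.4)(s - 4.1)(s^2 - 2.8*s + 16.4). Poles: 0.4, 1.4 + 3.8j, 1.4 - 3.8j, 4.1. All Re(p)<0: No (unstable)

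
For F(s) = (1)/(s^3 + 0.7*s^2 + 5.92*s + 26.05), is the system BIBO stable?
Denominator: s^3 + 0.7*s^2 + 5.92*s + 26.05 = (s + 2.5)(s^2 - 1.8*s + 10.42). Poles: -2.5, 0.9 + 3.1j, 0.9 - 3.1j. All Re(p)<0: No (unstable)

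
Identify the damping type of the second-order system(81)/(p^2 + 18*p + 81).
Standard form: ωn²/(p²+2ζωn·p+ωn²) gives ωn=9, ζ=1.
Critically damped (ζ = 1)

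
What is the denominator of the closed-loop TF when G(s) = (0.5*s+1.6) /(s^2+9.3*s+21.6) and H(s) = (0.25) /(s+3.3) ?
Characteristic poly = G_den * H_den + G_num * H_num = (s^3 + 12.6*s^2 + 52.29*s + 71.28) + (0.125*s + 0.4) = s^3 + 12.6*s^2 + 52.415*s + 71.68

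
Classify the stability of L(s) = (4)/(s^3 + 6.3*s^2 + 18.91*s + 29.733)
Denominator: s^3 + 6.3*s^2 + 18.91*s + 29.733 = (s + 3.3)(s^2 + 3*s + 9.01). Poles: -1.5 + 2.6j, -1.5 - 2.6j, -3.3. Stable (all poles in LHP)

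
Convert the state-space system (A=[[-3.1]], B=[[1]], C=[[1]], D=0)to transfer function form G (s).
G(s) = C(sI - A)⁻¹B + D.
Characteristic polynomial det(sI - A) = s + 3.1.
Numerator from C·adj(sI-A)·B + D·det(sI-A) = 1.
G(s) = (1)/(s + 3.1)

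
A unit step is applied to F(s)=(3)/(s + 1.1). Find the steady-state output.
FVT: lim_{t→∞} y(t) = lim_{s→0} s*Y(s) where Y(s) = F(s)/s.
= lim_{s→0} F(s) = F(0) = num(0)/den(0) = 3/1.1 = 2.727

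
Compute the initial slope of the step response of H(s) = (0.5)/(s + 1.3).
IVT: y'(0⁺) = lim_{s→∞} s²·Y(s) = lim_{s→∞} s·H(s).
deg(num) = 0, deg(den) = 1, relative degree = 1, so s·H(s) → (leading num)/(leading den) = 0.5/1 = 0.5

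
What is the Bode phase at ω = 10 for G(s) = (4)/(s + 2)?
Substitute s = j*10: G(j10) = 0.0769231 - 0.384615j.
∠G(j10) = atan2(Im, Re) = atan2(-0.384615, 0.0769231) = -78.69°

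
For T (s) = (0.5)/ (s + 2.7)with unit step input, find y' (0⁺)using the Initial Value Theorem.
IVT: y'(0⁺) = lim_{s→∞} s²·Y(s) = lim_{s→∞} s·T(s).
deg(num) = 0, deg(den) = 1, relative degree = 1, so s·T(s) → (leading num)/(leading den) = 0.5/1 = 0.5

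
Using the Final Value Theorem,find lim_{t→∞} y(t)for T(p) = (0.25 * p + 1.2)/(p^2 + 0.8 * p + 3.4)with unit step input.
FVT: lim_{t→∞} y(t) = lim_{p→0} p*Y(p) where Y(p) = T(p)/p.
= lim_{p→0} T(p) = T(0) = num(0)/den(0) = 1.2/3.4 = 0.3529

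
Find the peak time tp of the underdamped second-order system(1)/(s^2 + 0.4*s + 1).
Standard form: ωn²/(s²+2ζωn·s+ωn²) → ωn = 1, ζ = 0.2.
ωd = ωn·√(1-ζ²) = 1·√(1-0.2²) = 0.9798.
tp = π/ωd = π/0.9798 = 3.206 s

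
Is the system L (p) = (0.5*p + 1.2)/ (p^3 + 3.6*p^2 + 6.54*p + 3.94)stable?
Denominator: p^3 + 3.6*p^2 + 6.54*p + 3.94 = (p + 1)(p^2 + 2.6*p + 3.94). Poles: -1, -1.3 + 1.5j, -1.3 - 1.5j. All Re(p)<0: Yes (stable)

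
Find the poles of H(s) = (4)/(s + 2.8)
Set denominator = 0: s + 2.8 = 0 → Poles: -2.8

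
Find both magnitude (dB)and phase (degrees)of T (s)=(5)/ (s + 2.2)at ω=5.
Substitute s = j*5: T(j5) = 0.368633 - 0.837802j.
|T| = 20*log₁₀(sqrt(Re²+Im²)) = -0.77 dB.
∠T = atan2(Im, Re) = -66.25°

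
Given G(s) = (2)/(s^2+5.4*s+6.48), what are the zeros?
Numerator is a nonzero constant (2) → Zeros: none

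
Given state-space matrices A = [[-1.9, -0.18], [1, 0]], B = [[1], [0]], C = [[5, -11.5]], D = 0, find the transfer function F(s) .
F(s) = C(sI - A)⁻¹B + D.
Characteristic polynomial det(sI - A) = s^2 + 1.9*s + 0.18.
Numerator from C·adj(sI-A)·B + D·det(sI-A) = 5*s - 11.5.
F(s) = (5*s - 11.5)/(s^2 + 1.9*s + 0.18)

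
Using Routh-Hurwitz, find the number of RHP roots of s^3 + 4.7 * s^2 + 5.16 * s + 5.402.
Routh array:
s^3: [1, 5.16]; s^2: [4.7, 5.402]; s^1: [4.01064]; s^0: [5.402]
First column: [1, 4.7, 4.01064, 5.402]. Sign changes = RHP roots = 0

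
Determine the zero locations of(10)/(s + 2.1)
Numerator is a nonzero constant (10) → Zeros: none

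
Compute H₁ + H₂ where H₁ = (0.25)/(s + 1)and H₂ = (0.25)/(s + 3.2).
Parallel: H = H₁ + H₂ = (n₁·d₂ + n₂·d₁)/(d₁·d₂).
n₁·d₂ = 0.25*s + 0.8. n₂·d₁ = 0.25*s + 0.25. Sum = 0.5*s + 1.05. d₁·d₂ = s^2 + 4.2*s + 3.2.
H(s) = (0.5*s + 1.05)/(s^2 + 4.2*s + 3.2)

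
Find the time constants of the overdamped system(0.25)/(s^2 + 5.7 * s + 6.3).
Overdamped: real poles at -1.5, -4.2. τ = -1/pole → τ₁ = 0.6667, τ₂ = 0.2381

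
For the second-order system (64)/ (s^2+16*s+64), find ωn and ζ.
Standard form: ωn²/(s²+2ζωn·s+ωn²).
const=64=ωn² → ωn=8, s coeff=16=2ζωn → ζ=1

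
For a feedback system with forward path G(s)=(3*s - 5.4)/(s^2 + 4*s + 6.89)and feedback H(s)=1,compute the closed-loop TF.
Closed-loop T = G/(1+GH).
Numerator: G_num * H_den = 3*s - 5.4.
Denominator: G_den * H_den + G_num * H_num = (s^2 + 4*s + 6.89) + (3*s - 5.4) = s^2 + 7*s + 1.49.
T(s) = (3*s - 5.4)/(s^2 + 7*s + 1.49)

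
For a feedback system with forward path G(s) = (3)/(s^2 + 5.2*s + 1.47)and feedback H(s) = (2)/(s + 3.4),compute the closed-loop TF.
Closed-loop T = G/(1+GH).
Numerator: G_num * H_den = 3*s + 10.2.
Denominator: G_den * H_den + G_num * H_num = (s^3 + 8.6*s^2 + 19.15*s + 4.998) + (6) = s^3 + 8.6*s^2 + 19.15*s + 10.998.
T(s) = (3*s + 10.2)/(s^3 + 8.6*s^2 + 19.15*s + 10.998)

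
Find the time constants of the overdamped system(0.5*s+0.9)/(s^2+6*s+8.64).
Overdamped: real poles at -2.4, -3.6. τ = -1/pole → τ₁ = 0.4167, τ₂ = 0.2778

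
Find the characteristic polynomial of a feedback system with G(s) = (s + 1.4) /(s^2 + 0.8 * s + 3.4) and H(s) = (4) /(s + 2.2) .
Characteristic poly = G_den * H_den + G_num * H_num = (s^3 + 3*s^2 + 5.16*s + 7.48) + (4*s + 5.6) = s^3 + 3*s^2 + 9.16*s + 13.08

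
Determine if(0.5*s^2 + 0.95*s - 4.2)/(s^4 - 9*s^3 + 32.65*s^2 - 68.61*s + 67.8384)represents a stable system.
Denominator: s^4 - 9*s^3 + 32.65*s^2 - 68.61*s + 67.8384 = (s - 4.2)(s - 2.4)(s^2 - 2.4*s + 6.73). Poles: 1.2 + 2.3j, 1.2 - 2.3j, 2.4, 4.2. All Re(p)<0: No (unstable)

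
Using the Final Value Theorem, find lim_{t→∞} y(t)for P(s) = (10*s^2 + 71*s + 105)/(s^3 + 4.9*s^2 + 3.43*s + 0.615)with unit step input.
FVT: lim_{t→∞} y(t) = lim_{s→0} s*Y(s) where Y(s) = P(s)/s.
= lim_{s→0} P(s) = P(0) = num(0)/den(0) = 105/0.615 = 170.7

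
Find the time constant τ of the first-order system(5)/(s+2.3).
First-order system: τ = -1/pole. Pole = -2.3. τ = -1/(-2.3) = 0.4348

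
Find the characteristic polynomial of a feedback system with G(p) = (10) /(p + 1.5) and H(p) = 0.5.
Characteristic poly = G_den * H_den + G_num * H_num = (p + 1.5) + (5) = p + 6.5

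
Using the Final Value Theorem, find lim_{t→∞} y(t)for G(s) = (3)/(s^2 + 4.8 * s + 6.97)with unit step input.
FVT: lim_{t→∞} y(t) = lim_{s→0} s*Y(s) where Y(s) = G(s)/s.
= lim_{s→0} G(s) = G(0) = num(0)/den(0) = 3/6.97 = 0.4304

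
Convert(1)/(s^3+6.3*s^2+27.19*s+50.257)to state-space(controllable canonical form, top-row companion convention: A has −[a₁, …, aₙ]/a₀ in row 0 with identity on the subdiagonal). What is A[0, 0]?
Reachable canonical form for den = s^3 + 6.3*s^2 + 27.19*s + 50.257: top row of A = -[a₁,a₂,...,aₙ]/a₀, ones on the subdiagonal, zeros elsewhere.
A = [[-6.3, -27.19, -50.257], [1, 0, 0], [0, 1, 0]].
A[0,0] = -6.3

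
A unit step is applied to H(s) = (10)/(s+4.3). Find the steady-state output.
FVT: lim_{t→∞} y(t) = lim_{s→0} s*Y(s) where Y(s) = H(s)/s.
= lim_{s→0} H(s) = H(0) = num(0)/den(0) = 10/4.3 = 2.326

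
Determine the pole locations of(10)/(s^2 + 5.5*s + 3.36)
Set denominator = 0: s^2 + 5.5*s + 3.36 = (s + 4.8)(s + 0.7) = 0 → Poles: -0.7, -4.8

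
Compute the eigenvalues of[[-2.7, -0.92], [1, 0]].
Eigenvalues solve det(λI - A) = 0.
Characteristic polynomial: λ^2 + 2.7*λ + 0.92 = 0.
Factor: (λ + 2.3)(λ + 0.4) = 0.
Roots: -0.4, -2.3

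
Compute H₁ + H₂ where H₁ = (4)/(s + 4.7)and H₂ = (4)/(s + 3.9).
Parallel: H = H₁ + H₂ = (n₁·d₂ + n₂·d₁)/(d₁·d₂).
n₁·d₂ = 4*s + 15.6. n₂·d₁ = 4*s + 18.8. Sum = 8*s + 34.4. d₁·d₂ = s^2 + 8.6*s + 18.33.
H(s) = (8*s + 34.4)/(s^2 + 8.6*s + 18.33)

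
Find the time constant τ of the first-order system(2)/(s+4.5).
First-order system: τ = -1/pole. Pole = -4.5. τ = -1/(-4.5) = 0.2222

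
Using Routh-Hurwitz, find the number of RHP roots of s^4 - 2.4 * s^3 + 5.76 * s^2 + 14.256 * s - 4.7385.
Routh array:
s^4: [1, 5.76, -4.7385]; s^3: [-2.4, 14.256]; s^2: [11.7, -4.7385]; s^1: [13.284]; s^0: [-4.7385]
First column: [1, -2.4, 11.7, 13.284, -4.7385]. Sign changes = RHP roots = 3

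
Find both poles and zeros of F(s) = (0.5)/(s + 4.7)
Set denominator = 0: s + 4.7 = 0 → Poles: -4.7
Numerator is a nonzero constant (0.5) → Zeros: none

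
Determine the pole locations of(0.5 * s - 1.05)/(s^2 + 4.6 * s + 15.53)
Set denominator = 0: s^2 + 4.6*s + 15.53 = 0 → Poles: -2.3 + 3.2j, -2.3 - 3.2j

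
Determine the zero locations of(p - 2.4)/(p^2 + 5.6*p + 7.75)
Set numerator = 0: p - 2.4 = 0 → Zeros: 2.4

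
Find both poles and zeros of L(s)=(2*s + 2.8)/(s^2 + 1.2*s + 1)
Set denominator = 0: s^2 + 1.2*s + 1 = 0 → Poles: -0.6 + 0.8j, -0.6 - 0.8j
Set numerator = 0: 2*s + 2.8 = 0 → Zeros: -1.4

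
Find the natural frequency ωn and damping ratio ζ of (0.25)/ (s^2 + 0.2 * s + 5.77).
Underdamped: complex pole -0.1 + 2.4j. ωn = |pole| = 2.402, ζ = -Re(pole)/ωn = 0.04163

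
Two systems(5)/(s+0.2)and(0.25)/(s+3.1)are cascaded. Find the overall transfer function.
Series: H = H₁ · H₂ = (n₁·n₂)/(d₁·d₂).
Num: n₁·n₂ = 1.25. Den: d₁·d₂ = s^2 + 3.3*s + 0.62.
H(s) = (1.25)/(s^2 + 3.3*s + 0.62)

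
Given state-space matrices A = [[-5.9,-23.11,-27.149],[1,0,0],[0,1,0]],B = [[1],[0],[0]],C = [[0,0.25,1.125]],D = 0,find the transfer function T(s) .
T(s) = C(sI - A)⁻¹B + D.
Characteristic polynomial det(sI - A) = s^3 + 5.9*s^2 + 23.11*s + 27.149.
Numerator from C·adj(sI-A)·B + D·det(sI-A) = 0.25*s + 1.125.
T(s) = (0.25*s + 1.125)/(s^3 + 5.9*s^2 + 23.11*s + 27.149)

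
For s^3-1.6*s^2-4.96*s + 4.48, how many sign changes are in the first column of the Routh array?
Routh array:
s^3: [1, -4.96]; s^2: [-1.6, 4.48]; s^1: [-2.16]; s^0: [4.48]
First column: [1, -1.6, -2.16, 4.48]. Sign changes = 2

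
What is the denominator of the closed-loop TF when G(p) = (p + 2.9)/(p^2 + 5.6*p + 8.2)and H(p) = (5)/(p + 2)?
Characteristic poly = G_den * H_den + G_num * H_num = (p^3 + 7.6*p^2 + 19.4*p + 16.4) + (5*p + 14.5) = p^3 + 7.6*p^2 + 24.4*p + 30.9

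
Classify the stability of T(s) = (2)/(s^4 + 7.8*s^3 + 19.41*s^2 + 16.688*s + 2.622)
Denominator: s^4 + 7.8*s^3 + 19.41*s^2 + 16.688*s + 2.622 = (s + 0.2)(s + 1.5)(s + 2.3)(s + 3.8). Poles: -0.2, -1.5, -2.3, -3.8. Stable (all poles in LHP)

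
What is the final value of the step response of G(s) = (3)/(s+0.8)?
FVT: lim_{t→∞} y(t) = lim_{s→0} s*Y(s) where Y(s) = G(s)/s.
= lim_{s→0} G(s) = G(0) = num(0)/den(0) = 3/0.8 = 3.75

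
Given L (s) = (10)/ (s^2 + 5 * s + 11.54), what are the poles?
Set denominator = 0: s^2 + 5*s + 11.54 = 0 → Poles: -2.5 + 2.3j, -2.5 - 2.3j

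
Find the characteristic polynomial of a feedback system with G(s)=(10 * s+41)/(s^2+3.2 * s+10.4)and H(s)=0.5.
Characteristic poly = G_den * H_den + G_num * H_num = (s^2 + 3.2*s + 10.4) + (5*s + 20.5) = s^2 + 8.2*s + 30.9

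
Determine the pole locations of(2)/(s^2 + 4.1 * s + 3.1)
Set denominator = 0: s^2 + 4.1*s + 3.1 = (s + 1)(s + 3.1) = 0 → Poles: -1, -3.1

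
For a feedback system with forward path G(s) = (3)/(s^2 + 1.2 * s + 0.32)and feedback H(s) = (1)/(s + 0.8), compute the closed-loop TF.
Closed-loop T = G/(1+GH).
Numerator: G_num * H_den = 3*s + 2.4.
Denominator: G_den * H_den + G_num * H_num = (s^3 + 2*s^2 + 1.28*s + 0.256) + (3) = s^3 + 2*s^2 + 1.28*s + 3.256.
T(s) = (3*s + 2.4)/(s^3 + 2*s^2 + 1.28*s + 3.256)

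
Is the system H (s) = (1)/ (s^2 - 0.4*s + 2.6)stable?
Denominator: s^2 - 0.4*s + 2.6. Poles: 0.2 + 1.6j, 0.2 - 1.6j. All Re(p)<0: No (unstable)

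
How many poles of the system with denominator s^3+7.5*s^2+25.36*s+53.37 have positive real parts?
s^3 + 7.5*s^2 + 25.36*s + 53.37 = (s + 4.5)(s^2 + 3*s + 11.86). Poles: -1.5 + 3.1j, -1.5 - 3.1j, -4.5. RHP poles (Re>0): 0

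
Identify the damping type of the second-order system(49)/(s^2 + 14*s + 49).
Standard form: ωn²/(s²+2ζωn·s+ωn²) gives ωn=7, ζ=1.
Critically damped (ζ = 1)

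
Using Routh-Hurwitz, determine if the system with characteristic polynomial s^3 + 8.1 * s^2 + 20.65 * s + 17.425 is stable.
Routh array:
s^3: [1, 20.65]; s^2: [8.1, 17.425]; s^1: [18.4988]; s^0: [17.425]
First column: [1, 8.1, 18.4988, 17.425]. Sign changes = 0.
Yes, stable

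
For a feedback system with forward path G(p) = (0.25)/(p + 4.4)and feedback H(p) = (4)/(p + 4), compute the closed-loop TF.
Closed-loop T = G/(1+GH).
Numerator: G_num * H_den = 0.25*p + 1.
Denominator: G_den * H_den + G_num * H_num = (p^2 + 8.4*p + 17.6) + (1) = p^2 + 8.4*p + 18.6.
T(p) = (0.25*p + 1)/(p^2 + 8.4*p + 18.6)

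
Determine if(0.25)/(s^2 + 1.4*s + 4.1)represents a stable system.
Denominator: s^2 + 1.4*s + 4.1. Poles: -0.7 + 1.9j, -0.7 - 1.9j. All Re(p)<0: Yes (stable)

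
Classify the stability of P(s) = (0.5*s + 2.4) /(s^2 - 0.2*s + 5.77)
Denominator: s^2 - 0.2*s + 5.77. Poles: 0.1 + 2.4j, 0.1 - 2.4j. Unstable (2 pole(s) in RHP)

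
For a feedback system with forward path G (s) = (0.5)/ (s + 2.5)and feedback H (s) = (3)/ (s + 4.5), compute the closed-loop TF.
Closed-loop T = G/(1+GH).
Numerator: G_num * H_den = 0.5*s + 2.25.
Denominator: G_den * H_den + G_num * H_num = (s^2 + 7*s + 11.25) + (1.5) = s^2 + 7*s + 12.75.
T(s) = (0.5*s + 2.25)/(s^2 + 7*s + 12.75)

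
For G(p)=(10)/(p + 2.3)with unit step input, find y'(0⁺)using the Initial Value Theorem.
IVT: y'(0⁺) = lim_{p→∞} p²·Y(p) = lim_{p→∞} p·G(p).
deg(num) = 0, deg(den) = 1, relative degree = 1, so p·G(p) → (leading num)/(leading den) = 10/1 = 10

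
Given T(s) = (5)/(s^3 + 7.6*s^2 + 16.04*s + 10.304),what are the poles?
Set denominator = 0: s^3 + 7.6*s^2 + 16.04*s + 10.304 = (s + 1.6)(s + 4.6)(s + 1.4) = 0 → Poles: -1.4, -1.6, -4.6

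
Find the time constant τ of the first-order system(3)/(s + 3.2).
First-order system: τ = -1/pole. Pole = -3.2. τ = -1/(-3.2) = 0.3125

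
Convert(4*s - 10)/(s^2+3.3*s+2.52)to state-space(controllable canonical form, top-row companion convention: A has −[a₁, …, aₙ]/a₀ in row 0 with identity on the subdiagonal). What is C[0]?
Reachable canonical form: C = numerator coefficients (right-aligned, zero-padded to length n).
num = 4*s - 10, C = [[4, -10]].
C[0] = 4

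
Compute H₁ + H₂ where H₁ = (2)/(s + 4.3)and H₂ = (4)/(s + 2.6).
Parallel: H = H₁ + H₂ = (n₁·d₂ + n₂·d₁)/(d₁·d₂).
n₁·d₂ = 2*s + 5.2. n₂·d₁ = 4*s + 17.2. Sum = 6*s + 22.4. d₁·d₂ = s^2 + 6.9*s + 11.18.
H(s) = (6*s + 22.4)/(s^2 + 6.9*s + 11.18)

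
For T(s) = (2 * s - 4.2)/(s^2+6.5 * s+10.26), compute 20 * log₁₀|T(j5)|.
Substitute s = j*5: T(j5) = 0.30381 - 0.00855897j.
|T(j5)| = sqrt(Re² + Im²) = 0.3039.
20*log₁₀(0.3039) = -10.34 dB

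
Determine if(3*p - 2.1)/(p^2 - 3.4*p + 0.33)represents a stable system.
Denominator: p^2 - 3.4*p + 0.33 = (p - 3.3)(p - 0.1). Poles: 0.1, 3.3. All Re(p)<0: No (unstable)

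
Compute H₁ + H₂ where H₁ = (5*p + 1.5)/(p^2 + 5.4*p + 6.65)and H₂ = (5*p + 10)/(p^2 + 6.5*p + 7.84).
Parallel: H = H₁ + H₂ = (n₁·d₂ + n₂·d₁)/(d₁·d₂).
n₁·d₂ = 5*p^3 + 34*p^2 + 48.95*p + 11.76. n₂·d₁ = 5*p^3 + 37*p^2 + 87.25*p + 66.5. Sum = 10*p^3 + 71*p^2 + 136.2*p + 78.26. d₁·d₂ = p^4 + 11.9*p^3 + 49.59*p^2 + 85.561*p + 52.136.
H(p) = (10*p^3 + 71*p^2 + 136.2*p + 78.26)/(p^4 + 11.9*p^3 + 49.59*p^2 + 85.561*p + 52.136)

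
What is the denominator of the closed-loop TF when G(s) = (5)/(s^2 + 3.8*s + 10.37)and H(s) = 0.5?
Characteristic poly = G_den * H_den + G_num * H_num = (s^2 + 3.8*s + 10.37) + (2.5) = s^2 + 3.8*s + 12.87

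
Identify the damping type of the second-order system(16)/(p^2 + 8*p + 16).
Standard form: ωn²/(p²+2ζωn·p+ωn²) gives ωn=4, ζ=1.
Critically damped (ζ = 1)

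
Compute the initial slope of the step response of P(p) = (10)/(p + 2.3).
IVT: y'(0⁺) = lim_{p→∞} p²·Y(p) = lim_{p→∞} p·P(p).
deg(num) = 0, deg(den) = 1, relative degree = 1, so p·P(p) → (leading num)/(leading den) = 10/1 = 10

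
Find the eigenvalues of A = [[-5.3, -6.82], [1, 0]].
Eigenvalues solve det(λI - A) = 0.
Characteristic polynomial: λ^2 + 5.3*λ + 6.82 = 0.
Factor: (λ + 3.1)(λ + 2.2) = 0.
Roots: -2.2, -3.1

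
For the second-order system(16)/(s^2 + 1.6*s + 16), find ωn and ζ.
Standard form: ωn²/(s²+2ζωn·s+ωn²).
const=16=ωn² → ωn=4, s coeff=1.6=2ζωn → ζ=0.2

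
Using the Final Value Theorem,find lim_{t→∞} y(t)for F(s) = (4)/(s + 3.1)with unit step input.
FVT: lim_{t→∞} y(t) = lim_{s→0} s*Y(s) where Y(s) = F(s)/s.
= lim_{s→0} F(s) = F(0) = num(0)/den(0) = 4/3.1 = 1.29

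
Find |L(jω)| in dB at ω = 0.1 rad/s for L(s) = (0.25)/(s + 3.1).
Substitute s = j*0.1: L(j0.1) = 0.0805613 - 0.00259875j.
|L(j0.1)| = sqrt(Re² + Im²) = 0.0806.
20*log₁₀(0.0806) = -21.87 dB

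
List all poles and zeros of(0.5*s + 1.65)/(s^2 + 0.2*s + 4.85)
Set denominator = 0: s^2 + 0.2*s + 4.85 = 0 → Poles: -0.1 + 2.2j, -0.1 - 2.2j
Set numerator = 0: 0.5*s + 1.65 = 0 → Zeros: -3.3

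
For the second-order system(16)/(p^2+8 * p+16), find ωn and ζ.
Standard form: ωn²/(p²+2ζωn·p+ωn²).
const=16=ωn² → ωn=4, p coeff=8=2ζωn → ζ=1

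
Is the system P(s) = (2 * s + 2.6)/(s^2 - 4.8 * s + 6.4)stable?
Denominator: s^2 - 4.8*s + 6.4. Poles: 2.4 + 0.8j, 2.4 - 0.8j. All Re(p)<0: No (unstable)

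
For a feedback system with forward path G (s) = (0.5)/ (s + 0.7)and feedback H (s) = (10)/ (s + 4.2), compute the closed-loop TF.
Closed-loop T = G/(1+GH).
Numerator: G_num * H_den = 0.5*s + 2.1.
Denominator: G_den * H_den + G_num * H_num = (s^2 + 4.9*s + 2.94) + (5) = s^2 + 4.9*s + 7.94.
T(s) = (0.5*s + 2.1)/(s^2 + 4.9*s + 7.94)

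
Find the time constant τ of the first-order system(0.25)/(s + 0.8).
First-order system: τ = -1/pole. Pole = -0.8. τ = -1/(-0.8) = 1.25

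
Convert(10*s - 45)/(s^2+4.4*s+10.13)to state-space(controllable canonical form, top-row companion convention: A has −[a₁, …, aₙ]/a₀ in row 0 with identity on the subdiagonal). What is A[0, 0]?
Reachable canonical form for den = s^2 + 4.4*s + 10.13: top row of A = -[a₁,a₂,...,aₙ]/a₀, ones on the subdiagonal, zeros elsewhere.
A = [[-4.4, -10.13], [1, 0]].
A[0,0] = -4.4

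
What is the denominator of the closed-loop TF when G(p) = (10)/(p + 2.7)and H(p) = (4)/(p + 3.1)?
Characteristic poly = G_den * H_den + G_num * H_num = (p^2 + 5.8*p + 8.37) + (40) = p^2 + 5.8*p + 48.37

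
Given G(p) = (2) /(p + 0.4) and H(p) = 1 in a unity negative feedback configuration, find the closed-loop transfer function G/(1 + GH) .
Closed-loop T = G/(1+GH).
Numerator: G_num * H_den = 2.
Denominator: G_den * H_den + G_num * H_num = (p + 0.4) + (2) = p + 2.4.
T(p) = (2)/(p + 2.4)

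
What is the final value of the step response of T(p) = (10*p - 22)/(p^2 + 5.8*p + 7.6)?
FVT: lim_{t→∞} y(t) = lim_{p→0} p*Y(p) where Y(p) = T(p)/p.
= lim_{p→0} T(p) = T(0) = num(0)/den(0) = -22/7.6 = -2.895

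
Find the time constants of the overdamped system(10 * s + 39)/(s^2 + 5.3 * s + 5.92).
Overdamped: real poles at -3.7, -1.6. τ = -1/pole → τ₁ = 0.2703, τ₂ = 0.625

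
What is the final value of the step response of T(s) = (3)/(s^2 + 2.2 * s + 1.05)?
FVT: lim_{t→∞} y(t) = lim_{s→0} s*Y(s) where Y(s) = T(s)/s.
= lim_{s→0} T(s) = T(0) = num(0)/den(0) = 3/1.05 = 2.857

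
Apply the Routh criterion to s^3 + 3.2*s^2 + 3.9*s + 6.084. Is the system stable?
Routh array:
s^3: [1, 3.9]; s^2: [3.2, 6.084]; s^1: [1.99875]; s^0: [6.084]
First column: [1, 3.2, 1.99875, 6.084]. Sign changes = 0.
Yes, stable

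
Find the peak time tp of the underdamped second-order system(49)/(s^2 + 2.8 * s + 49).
Standard form: ωn²/(s²+2ζωn·s+ωn²) → ωn = 7, ζ = 0.2.
ωd = ωn·√(1-ζ²) = 7·√(1-0.2²) = 6.859.
tp = π/ωd = π/6.859 = 0.4581 s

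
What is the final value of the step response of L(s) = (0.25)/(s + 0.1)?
FVT: lim_{t→∞} y(t) = lim_{s→0} s*Y(s) where Y(s) = L(s)/s.
= lim_{s→0} L(s) = L(0) = num(0)/den(0) = 0.25/0.1 = 2.5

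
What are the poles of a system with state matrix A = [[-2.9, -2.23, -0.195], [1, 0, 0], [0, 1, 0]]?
Eigenvalues solve det(λI - A) = 0.
Characteristic polynomial: λ^3 + 2.9*λ^2 + 2.23*λ + 0.195 = 0.
Factor: (λ + 0.1)(λ + 1.5)(λ + 1.3) = 0.
Roots: -0.1, -1.3, -1.5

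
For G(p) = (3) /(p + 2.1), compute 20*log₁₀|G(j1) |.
Substitute p = j*1: G(j1) = 1.16451 - 0.554529j.
|G(j1)| = sqrt(Re² + Im²) = 1.29.
20*log₁₀(1.29) = 2.21 dB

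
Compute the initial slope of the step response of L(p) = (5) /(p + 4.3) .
IVT: y'(0⁺) = lim_{p→∞} p²·Y(p) = lim_{p→∞} p·L(p).
deg(num) = 0, deg(den) = 1, relative degree = 1, so p·L(p) → (leading num)/(leading den) = 5/1 = 5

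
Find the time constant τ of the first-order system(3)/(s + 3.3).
First-order system: τ = -1/pole. Pole = -3.3. τ = -1/(-3.3) = 0.303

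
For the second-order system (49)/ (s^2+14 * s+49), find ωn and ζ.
Standard form: ωn²/(s²+2ζωn·s+ωn²).
const=49=ωn² → ωn=7, s coeff=14=2ζωn → ζ=1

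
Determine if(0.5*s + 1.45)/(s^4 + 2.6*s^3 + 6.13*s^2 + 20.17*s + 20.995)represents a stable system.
Denominator: s^4 + 2.6*s^3 + 6.13*s^2 + 20.17*s + 20.995 = (s + 1.9)(s + 1.7)(s^2 - s + 6.5). Poles: -1.7, -1.9, 0.5 + 2.5j, 0.5 - 2.5j. All Re(p)<0: No (unstable)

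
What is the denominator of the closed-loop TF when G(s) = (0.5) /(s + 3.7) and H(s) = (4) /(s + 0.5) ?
Characteristic poly = G_den * H_den + G_num * H_num = (s^2 + 4.2*s + 1.85) + (2) = s^2 + 4.2*s + 3.85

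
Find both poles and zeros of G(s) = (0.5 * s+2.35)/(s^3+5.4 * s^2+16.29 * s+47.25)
Set denominator = 0: s^3 + 5.4*s^2 + 16.29*s + 47.25 = (s + 4.2)(s^2 + 1.2*s + 11.25) = 0 → Poles: -0.6 + 3.3j, -0.6 - 3.3j, -4.2
Set numerator = 0: 0.5*s + 2.35 = 0 → Zeros: -4.7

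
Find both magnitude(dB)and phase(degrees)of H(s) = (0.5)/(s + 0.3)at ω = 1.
Substitute s = j*1: H(j1) = 0.137615 - 0.458716j.
|H| = 20*log₁₀(sqrt(Re²+Im²)) = -6.39 dB.
∠H = atan2(Im, Re) = -73.30°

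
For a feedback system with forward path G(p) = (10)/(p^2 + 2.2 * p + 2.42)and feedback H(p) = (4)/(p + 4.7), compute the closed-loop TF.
Closed-loop T = G/(1+GH).
Numerator: G_num * H_den = 10*p + 47.
Denominator: G_den * H_den + G_num * H_num = (p^3 + 6.9*p^2 + 12.76*p + 11.374) + (40) = p^3 + 6.9*p^2 + 12.76*p + 51.374.
T(p) = (10*p + 47)/(p^3 + 6.9*p^2 + 12.76*p + 51.374)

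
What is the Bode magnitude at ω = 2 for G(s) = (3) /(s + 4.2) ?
Substitute s = j*2: G(j2) = 0.582255 - 0.277264j.
|G(j2)| = sqrt(Re² + Im²) = 0.6449.
20*log₁₀(0.6449) = -3.81 dB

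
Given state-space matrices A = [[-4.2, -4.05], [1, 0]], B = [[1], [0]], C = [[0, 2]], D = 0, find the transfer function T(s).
T(s) = C(sI - A)⁻¹B + D.
Characteristic polynomial det(sI - A) = s^2 + 4.2*s + 4.05.
Numerator from C·adj(sI-A)·B + D·det(sI-A) = 2.
T(s) = (2)/(s^2 + 4.2*s + 4.05)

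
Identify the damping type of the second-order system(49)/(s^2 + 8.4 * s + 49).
Standard form: ωn²/(s²+2ζωn·s+ωn²) gives ωn=7, ζ=0.6.
Underdamped (ζ = 0.6 < 1)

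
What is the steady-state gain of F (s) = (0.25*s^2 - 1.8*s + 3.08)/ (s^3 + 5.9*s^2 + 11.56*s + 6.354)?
DC gain = F(0) = num(0)/den(0) = 3.08/6.354 = 0.4847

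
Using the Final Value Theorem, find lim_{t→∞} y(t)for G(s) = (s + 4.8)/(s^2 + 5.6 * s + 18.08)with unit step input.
FVT: lim_{t→∞} y(t) = lim_{s→0} s*Y(s) where Y(s) = G(s)/s.
= lim_{s→0} G(s) = G(0) = num(0)/den(0) = 4.8/18.08 = 0.2655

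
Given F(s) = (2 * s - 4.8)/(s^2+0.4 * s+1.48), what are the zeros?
Set numerator = 0: 2*s - 4.8 = 0 → Zeros: 2.4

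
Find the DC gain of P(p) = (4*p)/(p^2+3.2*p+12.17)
DC gain = P(0) = num(0)/den(0) = 0/12.17 = 0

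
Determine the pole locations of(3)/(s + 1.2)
Set denominator = 0: s + 1.2 = 0 → Poles: -1.2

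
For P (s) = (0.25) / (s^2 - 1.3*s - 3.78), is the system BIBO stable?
Denominator: s^2 - 1.3*s - 3.78 = (s - 2.7)(s + 1.4). Poles: -1.4, 2.7. All Re(p)<0: No (unstable)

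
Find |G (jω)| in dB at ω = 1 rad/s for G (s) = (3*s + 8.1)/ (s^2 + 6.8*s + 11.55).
Substitute s = j*1: G(j1) = 0.671914 - 0.148722j.
|G(j1)| = sqrt(Re² + Im²) = 0.6882.
20*log₁₀(0.6882) = -3.25 dB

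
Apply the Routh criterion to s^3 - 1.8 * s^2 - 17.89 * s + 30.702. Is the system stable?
Routh array:
s^3: [1, -17.89]; s^2: [-1.8, 30.702]; s^1: [-0.833333]; s^0: [30.702]
First column: [1, -1.8, -0.833333, 30.702]. Sign changes = 2.
No, unstable (2 RHP root(s))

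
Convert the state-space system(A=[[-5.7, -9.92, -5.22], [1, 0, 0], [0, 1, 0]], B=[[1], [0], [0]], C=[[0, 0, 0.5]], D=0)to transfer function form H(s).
H(s) = C(sI - A)⁻¹B + D.
Characteristic polynomial det(sI - A) = s^3 + 5.7*s^2 + 9.92*s + 5.22.
Numerator from C·adj(sI-A)·B + D·det(sI-A) = 0.5.
H(s) = (0.5)/(s^3 + 5.7*s^2 + 9.92*s + 5.22)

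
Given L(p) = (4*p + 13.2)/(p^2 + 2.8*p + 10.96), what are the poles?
Set denominator = 0: p^2 + 2.8*p + 10.96 = 0 → Poles: -1.4 + 3j, -1.4 - 3j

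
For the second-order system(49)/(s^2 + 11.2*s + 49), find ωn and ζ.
Standard form: ωn²/(s²+2ζωn·s+ωn²).
const=49=ωn² → ωn=7, s coeff=11.2=2ζωn → ζ=0.8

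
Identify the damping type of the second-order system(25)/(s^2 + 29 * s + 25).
Standard form: ωn²/(s²+2ζωn·s+ωn²) gives ωn=5, ζ=2.9.
Overdamped (ζ = 2.9 > 1)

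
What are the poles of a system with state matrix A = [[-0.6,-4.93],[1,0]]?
Eigenvalues solve det(λI - A) = 0.
Characteristic polynomial: λ^2 + 0.6*λ + 4.93 = 0.
Roots: -0.3 + 2.2j, -0.3 - 2.2j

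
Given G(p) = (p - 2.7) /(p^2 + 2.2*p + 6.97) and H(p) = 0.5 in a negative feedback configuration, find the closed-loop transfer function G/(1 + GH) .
Closed-loop T = G/(1+GH).
Numerator: G_num * H_den = p - 2.7.
Denominator: G_den * H_den + G_num * H_num = (p^2 + 2.2*p + 6.97) + (0.5*p - 1.35) = p^2 + 2.7*p + 5.62.
T(p) = (p - 2.7)/(p^2 + 2.7*p + 5.62)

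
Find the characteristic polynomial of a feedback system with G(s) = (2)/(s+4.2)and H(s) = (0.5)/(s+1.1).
Characteristic poly = G_den * H_den + G_num * H_num = (s^2 + 5.3*s + 4.62) + (1) = s^2 + 5.3*s + 5.62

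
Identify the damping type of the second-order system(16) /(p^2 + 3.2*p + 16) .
Standard form: ωn²/(p²+2ζωn·p+ωn²) gives ωn=4, ζ=0.4.
Underdamped (ζ = 0.4 < 1)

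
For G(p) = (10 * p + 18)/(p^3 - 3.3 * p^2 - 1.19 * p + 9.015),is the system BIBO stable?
Denominator: p^3 - 3.3*p^2 - 1.19*p + 9.015 = (p + 1.5)(p^2 - 4.8*p + 6.01). Poles: -1.5, 2.4 + 0.5j, 2.4 - 0.5j. All Re(p)<0: No (unstable)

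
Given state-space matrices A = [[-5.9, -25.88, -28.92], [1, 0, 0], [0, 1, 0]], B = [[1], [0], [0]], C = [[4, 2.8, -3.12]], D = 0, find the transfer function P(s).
P(s) = C(sI - A)⁻¹B + D.
Characteristic polynomial det(sI - A) = s^3 + 5.9*s^2 + 25.88*s + 28.92.
Numerator from C·adj(sI-A)·B + D·det(sI-A) = 4*s^2 + 2.8*s - 3.12.
P(s) = (4*s^2 + 2.8*s - 3.12)/(s^3 + 5.9*s^2 + 25.88*s + 28.92)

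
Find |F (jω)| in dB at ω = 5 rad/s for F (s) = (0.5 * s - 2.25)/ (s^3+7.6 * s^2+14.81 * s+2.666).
Substitute s = j*5: F(j5) = 0.00780385 - 0.0154676j.
|F(j5)| = sqrt(Re² + Im²) = 0.01732.
20*log₁₀(0.01732) = -35.23 dB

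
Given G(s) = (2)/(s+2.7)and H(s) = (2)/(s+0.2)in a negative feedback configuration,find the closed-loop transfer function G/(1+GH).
Closed-loop T = G/(1+GH).
Numerator: G_num * H_den = 2*s + 0.4.
Denominator: G_den * H_den + G_num * H_num = (s^2 + 2.9*s + 0.54) + (4) = s^2 + 2.9*s + 4.54.
T(s) = (2*s + 0.4)/(s^2 + 2.9*s + 4.54)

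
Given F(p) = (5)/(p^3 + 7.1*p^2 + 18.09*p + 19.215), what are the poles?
Set denominator = 0: p^3 + 7.1*p^2 + 18.09*p + 19.215 = (p + 3.5)(p^2 + 3.6*p + 5.49) = 0 → Poles: -1.8 + 1.5j, -1.8 - 1.5j, -3.5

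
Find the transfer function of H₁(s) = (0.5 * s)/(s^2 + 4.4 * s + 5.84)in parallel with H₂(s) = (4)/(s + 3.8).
Parallel: H = H₁ + H₂ = (n₁·d₂ + n₂·d₁)/(d₁·d₂).
n₁·d₂ = 0.5*s^2 + 1.9*s. n₂·d₁ = 4*s^2 + 17.6*s + 23.36. Sum = 4.5*s^2 + 19.5*s + 23.36. d₁·d₂ = s^3 + 8.2*s^2 + 22.56*s + 22.192.
H(s) = (4.5*s^2 + 19.5*s + 23.36)/(s^3 + 8.2*s^2 + 22.56*s + 22.192)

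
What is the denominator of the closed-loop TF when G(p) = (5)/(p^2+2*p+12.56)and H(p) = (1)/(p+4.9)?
Characteristic poly = G_den * H_den + G_num * H_num = (p^3 + 6.9*p^2 + 22.36*p + 61.544) + (5) = p^3 + 6.9*p^2 + 22.36*p + 66.544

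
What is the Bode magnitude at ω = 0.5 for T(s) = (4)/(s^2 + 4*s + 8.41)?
Substitute s = j*0.5: T(j0.5) = 0.462417 - 0.113338j.
|T(j0.5)| = sqrt(Re² + Im²) = 0.4761.
20*log₁₀(0.4761) = -6.45 dB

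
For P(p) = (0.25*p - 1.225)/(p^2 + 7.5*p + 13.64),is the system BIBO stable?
Denominator: p^2 + 7.5*p + 13.64 = (p + 3.1)(p + 4.4). Poles: -3.1, -4.4. All Re(p)<0: Yes (stable)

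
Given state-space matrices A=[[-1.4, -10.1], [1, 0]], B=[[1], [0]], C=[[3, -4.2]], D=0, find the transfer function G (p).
G(p) = C(pI - A)⁻¹B + D.
Characteristic polynomial det(pI - A) = p^2 + 1.4*p + 10.1.
Numerator from C·adj(pI-A)·B + D·det(pI-A) = 3*p - 4.2.
G(p) = (3*p - 4.2)/(p^2 + 1.4*p + 10.1)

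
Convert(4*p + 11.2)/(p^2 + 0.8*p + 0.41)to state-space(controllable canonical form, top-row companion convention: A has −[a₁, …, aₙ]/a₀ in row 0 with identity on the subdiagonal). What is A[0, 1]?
Reachable canonical form for den = p^2 + 0.8*p + 0.41: top row of A = -[a₁,a₂,...,aₙ]/a₀, ones on the subdiagonal, zeros elsewhere.
A = [[-0.8, -0.41], [1, 0]].
A[0,1] = -0.41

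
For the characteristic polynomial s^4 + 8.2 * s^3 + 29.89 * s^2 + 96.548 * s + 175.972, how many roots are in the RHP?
s^4 + 8.2*s^3 + 29.89*s^2 + 96.548*s + 175.972 = (s + 4.1)(s + 3.7)(s^2 + 0.4*s + 11.6). Poles: -0.2 + 3.4j, -0.2 - 3.4j, -3.7, -4.1. RHP poles (Re>0): 0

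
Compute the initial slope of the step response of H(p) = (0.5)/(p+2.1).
IVT: y'(0⁺) = lim_{p→∞} p²·Y(p) = lim_{p→∞} p·H(p).
deg(num) = 0, deg(den) = 1, relative degree = 1, so p·H(p) → (leading num)/(leading den) = 0.5/1 = 0.5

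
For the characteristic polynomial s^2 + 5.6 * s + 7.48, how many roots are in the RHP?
s^2 + 5.6*s + 7.48 = (s + 2.2)(s + 3.4). Poles: -2.2, -3.4. RHP poles (Re>0): 0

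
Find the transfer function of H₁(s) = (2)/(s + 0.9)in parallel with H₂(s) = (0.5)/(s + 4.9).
Parallel: H = H₁ + H₂ = (n₁·d₂ + n₂·d₁)/(d₁·d₂).
n₁·d₂ = 2*s + 9.8. n₂·d₁ = 0.5*s + 0.45. Sum = 2.5*s + 10.25. d₁·d₂ = s^2 + 5.8*s + 4.41.
H(s) = (2.5*s + 10.25)/(s^2 + 5.8*s + 4.41)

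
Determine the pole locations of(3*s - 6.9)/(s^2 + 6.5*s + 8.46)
Set denominator = 0: s^2 + 6.5*s + 8.46 = (s + 1.8)(s + 4.7) = 0 → Poles: -1.8, -4.7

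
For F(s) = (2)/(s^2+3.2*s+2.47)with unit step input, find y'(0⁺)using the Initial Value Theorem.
IVT: y'(0⁺) = lim_{s→∞} s²·Y(s) = lim_{s→∞} s·F(s).
deg(num) = 0, deg(den) = 2, relative degree = 2 ≥ 2, so s·F(s) → 0. Initial slope = 0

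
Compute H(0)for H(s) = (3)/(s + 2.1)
DC gain = H(0) = num(0)/den(0) = 3/2.1 = 1.429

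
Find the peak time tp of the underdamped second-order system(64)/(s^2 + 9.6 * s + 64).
Standard form: ωn²/(s²+2ζωn·s+ωn²) → ωn = 8, ζ = 0.6.
ωd = ωn·√(1-ζ²) = 8·√(1-0.6²) = 6.4.
tp = π/ωd = π/6.4 = 0.4909 s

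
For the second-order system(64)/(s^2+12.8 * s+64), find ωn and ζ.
Standard form: ωn²/(s²+2ζωn·s+ωn²).
const=64=ωn² → ωn=8, s coeff=12.8=2ζωn → ζ=0.8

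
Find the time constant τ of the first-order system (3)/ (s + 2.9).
First-order system: τ = -1/pole. Pole = -2.9. τ = -1/(-2.9) = 0.3448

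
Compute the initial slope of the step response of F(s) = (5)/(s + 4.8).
IVT: y'(0⁺) = lim_{s→∞} s²·Y(s) = lim_{s→∞} s·F(s).
deg(num) = 0, deg(den) = 1, relative degree = 1, so s·F(s) → (leading num)/(leading den) = 5/1 = 5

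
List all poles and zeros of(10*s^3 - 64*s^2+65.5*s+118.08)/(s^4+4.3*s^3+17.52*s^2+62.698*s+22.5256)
Set denominator = 0: s^4 + 4.3*s^3 + 17.52*s^2 + 62.698*s + 22.5256 = (s + 3.7)(s + 0.4)(s^2 + 0.2*s + 15.22) = 0 → Poles: -0.1 + 3.9j, -0.1 - 3.9j, -0.4, -3.7
Set numerator = 0: 10*s^3 - 64*s^2 + 65.5*s + 118.08 = 10*(s + 0.9)(s - 4.1)(s - 3.2) = 0 → Zeros: -0.9, 3.2, 4.1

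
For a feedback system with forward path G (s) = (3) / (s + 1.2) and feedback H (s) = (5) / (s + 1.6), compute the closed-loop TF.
Closed-loop T = G/(1+GH).
Numerator: G_num * H_den = 3*s + 4.8.
Denominator: G_den * H_den + G_num * H_num = (s^2 + 2.8*s + 1.92) + (15) = s^2 + 2.8*s + 16.92.
T(s) = (3*s + 4.8)/(s^2 + 2.8*s + 16.92)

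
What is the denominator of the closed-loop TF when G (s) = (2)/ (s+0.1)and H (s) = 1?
Characteristic poly = G_den * H_den + G_num * H_num = (s + 0.1) + (2) = s + 2.1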